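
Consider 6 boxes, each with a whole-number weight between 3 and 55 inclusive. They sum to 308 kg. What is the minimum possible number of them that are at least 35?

5

Each value short of 35 is at most 34, costing at least 55 − 34 = 21 against the maximum total of 330.
We can afford to lose at most 330 − 308 = 22, so at most ⌊22/21⌋ = 1 fall short, and at least 5 are ≥ 35.
Exactly 5 works: 5 values at 55 and 1 at 34 total 309; lower one of the high values by 1 (still ≥ 35) to hit 308.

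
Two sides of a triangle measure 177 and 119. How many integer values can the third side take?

237

The triangle inequality gives |177 − 119| < c < 177 + 119, i.e. 58 < c < 296.
So c can be any integer from 59 to 295: 237 values.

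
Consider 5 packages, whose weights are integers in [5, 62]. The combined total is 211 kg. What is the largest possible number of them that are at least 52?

Suppose k of them are at least 52. Those contribute at least 52 each and the other 5 − k at least 5 each.
So the total is at least 52k + 5(5 − k) = 25 + 47k. This must be ≤ 211, giving k ≤ 3.
k = 3 is achieved by 3 values at 52 and 2 at 5, total 166; add 45 to one value (staying below 52) to reach 211.

3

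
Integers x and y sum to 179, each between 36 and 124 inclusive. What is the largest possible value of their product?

8010

For a fixed sum, the product xy is largest when x and y are as close as possible.
Taking x = 89 and y = 90 (both in [36, 124]) gives xy = 8010.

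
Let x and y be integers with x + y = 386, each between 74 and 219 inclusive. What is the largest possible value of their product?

37249

For a fixed sum, the product xy is largest when x and y are as close as possible.
Taking x = 193 and y = 193 (both in [74, 219]) gives xy = 37249.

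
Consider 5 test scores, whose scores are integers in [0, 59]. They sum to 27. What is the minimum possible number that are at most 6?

If only k of them are at most 6, the other 5 − k are at least 7, so the total is at least (5 − k)·7 + k·0.
This is ≤ 27, so (5 − k)·7 + 0k ≤ 27, which gives k ≥ 2.
Exactly 2 works: 2 values at 0 and 3 at 7 total 21; raise one of the low values by 6 (still ≤ 6) to hit 27.

2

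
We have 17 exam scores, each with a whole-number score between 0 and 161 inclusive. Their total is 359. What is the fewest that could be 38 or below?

8

Each value above 38 is at least 39, contributing at least 39 − 0 = 39 above the floor 0.
The sum exceeds the floor total 0 by 359, so at most ⌊359/39⌋ = 9 exceed 38, and at least 8 are ≤ 38.
Exactly 8 works: 8 values at 0 and 9 at 39 total 351; raise one of the low values by 8 (still ≤ 38) to hit 359.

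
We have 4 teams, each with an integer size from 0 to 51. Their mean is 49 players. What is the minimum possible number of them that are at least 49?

2

The total is 4 × 49 = 196.
Suppose at most 4 − j of them reach 49; then j values are ≤ 48 and the rest ≤ 51.
The total is then ≤ 48·j + 51·(4 − j) = 204 − 3j. For this to be ≥ 196 we need j ≤ 2, so at least 4 − 2 = 2 must reach 49.
Exactly 2 works: 2 values at 51 and 2 at 48 total 198; lower one of the high values by 2 (still ≥ 49) to hit 196.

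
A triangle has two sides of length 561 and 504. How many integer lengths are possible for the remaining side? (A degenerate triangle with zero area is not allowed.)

The triangle inequality gives |561 − 504| < c < 561 + 504, i.e. 57 < c < 1065.
So c can be any integer from 58 to 1064: 1007 values.

1007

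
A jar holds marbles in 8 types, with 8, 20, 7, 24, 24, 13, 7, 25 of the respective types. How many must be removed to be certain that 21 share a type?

116

In the worst case you take as many as possible of each type without reaching 21: 8 + 20 + 7 + 20 + 20 + 13 + 7 + 20 = 115.
The next one must give 21 of some type, so 115 + 1 = 116.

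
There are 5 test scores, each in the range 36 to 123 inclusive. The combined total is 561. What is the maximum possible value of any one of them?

123

Maximizing one value means minimizing the remaining 4.
The other 4 contribute at least 4 × 36 = 144, leaving at most 561 − 144 = 417.
But each score is capped at 123, so the maximum is 123.
Achievable: one at 123 and the other 4 totalling 438, which fits since 4 × 36 ≤ 438 ≤ 4 × 123.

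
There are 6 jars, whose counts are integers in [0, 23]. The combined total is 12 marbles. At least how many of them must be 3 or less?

3

Let j be the number exceeding 3. Then the total is ≥ 4·j + 0·(6 − j) = 0 + 4j.
So 4j ≤ 12 and j ≤ 3; hence at least 6 − 3 = 3 are ≤ 3.
Exactly 3 works: 3 values at 0 and 3 at 4 total 12.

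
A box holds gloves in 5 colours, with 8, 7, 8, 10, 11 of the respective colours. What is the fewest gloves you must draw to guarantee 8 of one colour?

In the worst case you take as many as possible of each colour without reaching 8: 7 + 7 + 7 + 7 + 7 = 35.
The next one must give 8 of some colour, so 35 + 1 = 36.

36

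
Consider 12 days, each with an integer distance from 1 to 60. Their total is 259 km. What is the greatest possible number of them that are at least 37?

6

Suppose k of them are at least 37. Those contribute at least 37 each and the other 12 − k at least 1 each.
So the total is at least 37k + 1(12 − k) = 12 + 36k. This must be ≤ 259, giving k ≤ 6.
k = 6 is achieved by 6 values at 37 and 6 at 1, total 228; add 31 to one value (staying below 37) to reach 259.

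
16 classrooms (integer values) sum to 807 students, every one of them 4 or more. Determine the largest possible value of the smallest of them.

50

The 16 values sum to 807, so their minimum is at most ⌊807/16⌋ = 50.
Equality holds with 9 values of 50 and 7 values of 51.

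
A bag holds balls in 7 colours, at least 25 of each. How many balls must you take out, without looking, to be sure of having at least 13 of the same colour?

85

In the worst case you draw 12 of each of the 7 colours: 7 × 12 = 84.
One more forces 13 of some colour, so 84 + 1 = 85.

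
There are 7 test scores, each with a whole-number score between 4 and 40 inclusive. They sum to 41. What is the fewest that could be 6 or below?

3

If only k of them are at most 6, the other 7 − k are at least 7, so the total is at least (7 − k)·7 + k·4.
This is ≤ 41, so (7 − k)·7 + 4k ≤ 41, which gives k ≥ 3.
Exactly 3 works: 3 values at 4 and 4 at 7 total 40; raise one of the low values by 1 (still ≤ 6) to hit 41.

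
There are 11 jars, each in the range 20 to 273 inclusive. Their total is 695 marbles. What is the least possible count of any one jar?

To make one jar as small as possible, make the other 10 as large as possible.
The other 10 can take up 10 × 273 = 2730 ≥ 695 − 20, so one jar can sit at its floor of 20.
Achievable: one at 20 and the other 10 totalling 675, which fits since 10 × 20 ≤ 675 ≤ 10 × 273.

20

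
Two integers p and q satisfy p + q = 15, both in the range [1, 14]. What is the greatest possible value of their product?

For a fixed sum, the product pq is largest when p and q are as close as possible.
Taking p = 7 and q = 8 (both in [1, 14]) gives pq = 56.

56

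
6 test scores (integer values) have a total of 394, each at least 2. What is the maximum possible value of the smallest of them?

The 6 values sum to 394, so their minimum is at most ⌊394/6⌋ = 65.
Equality holds with 2 values of 65 and 4 values of 66.

65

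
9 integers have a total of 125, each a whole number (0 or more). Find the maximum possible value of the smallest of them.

If every one of the 9 were at least 14, the total would be at least 9 × 14 = 126 > 125.
Achievable: 1 of them at 13 and 8 at 14 total 125.

13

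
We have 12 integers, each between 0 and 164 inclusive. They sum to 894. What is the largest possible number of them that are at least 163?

5

With k values at 163 or above and the rest at least 0, the sum is at least 0 + 163k.
Since the sum is 894, we need 163k ≤ 894, i.e. k ≤ 5.
k = 5 is achieved by 5 values at 163 and 7 at 0, total 815; add 79 to one value (staying below 163) to reach 894.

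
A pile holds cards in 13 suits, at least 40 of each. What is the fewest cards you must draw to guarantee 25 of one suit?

313

You could draw 24 of every suit without reaching 25 of any — 312 in all.
One more forces 25 of some suit, so 312 + 1 = 313.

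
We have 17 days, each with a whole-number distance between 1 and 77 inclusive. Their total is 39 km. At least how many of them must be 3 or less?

10

If only k of them are at most 3, the other 17 − k are at least 4, so the total is at least (17 − k)·4 + k·1.
This is ≤ 39, so (17 − k)·4 + 1k ≤ 39, which gives k ≥ 10.
Exactly 10 works: 10 values at 1 and 7 at 4 total 38; raise one of the low values by 1 (still ≤ 3) to hit 39.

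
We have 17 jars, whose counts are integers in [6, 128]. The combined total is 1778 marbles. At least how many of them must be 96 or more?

If only k of them are at least 96, the other 17 − k are at most 95, so the total is at most k·128 + (17 − k)·95.
This must reach 1778, so k·128 + (17 − k)·95 ≥ 1778, giving k ≥ 5.
Exactly 5 works: 5 values at 128 and 12 at 95 total 1780; lower one of the high values by 2 (still ≥ 96) to hit 1778.

5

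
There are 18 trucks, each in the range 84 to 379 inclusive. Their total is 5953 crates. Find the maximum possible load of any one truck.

379

Maximizing one value means minimizing the remaining 17.
The other 17 contribute at least 17 × 84 = 1428, leaving at most 5953 − 1428 = 4525.
But each truck is capped at 379, so the maximum is 379.
Achievable: one at 379 and the other 17 totalling 5574, which fits since 17 × 84 ≤ 5574 ≤ 17 × 379.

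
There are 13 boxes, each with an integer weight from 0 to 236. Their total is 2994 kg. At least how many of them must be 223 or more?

8

Suppose at most 13 − j of them reach 223; then j values are ≤ 222 and the rest ≤ 236.
The total is then ≤ 222·j + 236·(13 − j) = 3068 − 14j. For this to be ≥ 2994 we need j ≤ 5, so at least 13 − 5 = 8 must reach 223.
Exactly 8 works: 8 values at 236 and 5 at 222 total 2998; lower one of the high values by 4 (still ≥ 223) to hit 2994.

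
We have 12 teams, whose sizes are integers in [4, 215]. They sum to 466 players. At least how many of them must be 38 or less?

1

Let j be the number exceeding 38. Then the total is ≥ 39·j + 4·(12 − j) = 48 + 35j.
So 35j ≤ 418 and j ≤ 11; hence at least 12 − 11 = 1 are ≤ 38.
Exactly 1 works: 1 value at 4 and 11 at 39 total 433; raise one of the low values by 33 (still ≤ 38) to hit 466.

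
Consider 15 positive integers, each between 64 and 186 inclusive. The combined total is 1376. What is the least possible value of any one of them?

64

Minimizing one value means maximizing the remaining 14.
The other 14 can take up 14 × 186 = 2604 ≥ 1376 − 64, so one integer can sit at its floor of 64.
Achievable: one at 64 and the other 14 totalling 1312, which fits since 14 × 64 ≤ 1312 ≤ 14 × 186.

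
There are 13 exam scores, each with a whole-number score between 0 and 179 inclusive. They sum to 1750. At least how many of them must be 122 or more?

Each value short of 122 is at most 121, costing at least 179 − 121 = 58 against the maximum total of 2327.
We can afford to lose at most 2327 − 1750 = 577, so at most ⌊577/58⌋ = 9 fall short, and at least 4 are ≥ 122.
Exactly 4 works: 4 values at 179 and 9 at 121 total 1805; lower one of the high values by 55 (still ≥ 122) to hit 1750.

4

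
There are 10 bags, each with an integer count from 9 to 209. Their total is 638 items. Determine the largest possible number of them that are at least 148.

With k values at 148 or above and the rest at least 9, the sum is at least 90 + 139k.
Since the sum is 638, we need 139k ≤ 548, i.e. k ≤ 3.
k = 3 is achieved by 3 values at 148 and 7 at 9, total 507; add 131 to one value (staying below 148) to reach 638.

3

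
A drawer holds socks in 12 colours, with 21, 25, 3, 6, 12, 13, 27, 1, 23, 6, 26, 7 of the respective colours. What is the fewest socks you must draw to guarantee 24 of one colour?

162

In the worst case you take as many as possible of each colour without reaching 24: 21 + 23 + 3 + 6 + 12 + 13 + 23 + 1 + 23 + 6 + 23 + 7 = 161.
The next one must give 24 of some colour, so 161 + 1 = 162.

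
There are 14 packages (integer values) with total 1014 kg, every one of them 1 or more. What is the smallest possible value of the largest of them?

73

The average is 1014/14 > 72, so not all 14 can be 72 or less; the largest is ≥ 73.
Taking 8 copies of 72 and 6 copies of 73 gives exactly 1014, so 73 is attained.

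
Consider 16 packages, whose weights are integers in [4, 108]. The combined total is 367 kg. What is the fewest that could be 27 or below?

4

If only k of them are at most 27, the other 16 − k are at least 28, so the total is at least (16 − k)·28 + k·4.
This is ≤ 367, so (16 − k)·28 + 4k ≤ 367, which gives k ≥ 4.
Exactly 4 works: 4 values at 4 and 12 at 28 total 352; raise one of the low values by 15 (still ≤ 27) to hit 367.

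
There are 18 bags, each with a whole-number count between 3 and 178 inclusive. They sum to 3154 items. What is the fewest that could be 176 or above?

If only k of them are at least 176, the other 18 − k are at most 175, so the total is at most k·178 + (18 − k)·175.
This must reach 3154, so k·178 + (18 − k)·175 ≥ 3154, giving k ≥ 2.
Exactly 2 works: 2 values at 178 and 16 at 175 total 3156; lower one of the high values by 2 (still ≥ 176) to hit 3154.

2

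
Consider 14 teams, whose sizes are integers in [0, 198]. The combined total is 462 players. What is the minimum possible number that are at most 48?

5

Each value above 48 is at least 49, contributing at least 49 − 0 = 49 above the floor 0.
The sum exceeds the floor total 0 by 462, so at most ⌊462/49⌋ = 9 exceed 48, and at least 5 are ≤ 48.
Exactly 5 works: 5 values at 0 and 9 at 49 total 441; raise one of the low values by 21 (still ≤ 48) to hit 462.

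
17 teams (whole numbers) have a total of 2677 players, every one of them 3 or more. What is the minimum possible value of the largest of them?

The 17 values sum to 2677, so their maximum is at least ⌈2677/17⌉ = 158.
Equality holds with 8 values of 158 and 9 values of 157.

158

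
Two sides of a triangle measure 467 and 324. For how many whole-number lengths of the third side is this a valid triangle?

647

The triangle inequality gives |467 − 324| < c < 467 + 324, i.e. 143 < c < 791.
So c can be any integer from 144 to 790: 647 values.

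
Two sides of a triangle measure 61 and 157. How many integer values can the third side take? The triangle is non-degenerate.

121

The triangle inequality gives |61 − 157| < c < 61 + 157, i.e. 96 < c < 218.
So c can be any integer from 97 to 217: 121 values.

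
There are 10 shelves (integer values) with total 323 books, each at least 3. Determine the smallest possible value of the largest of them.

Some value must be at least ⌈323/10⌉ = 33, since 10 × 32 = 320 < 323.
Equality holds with 3 values of 33 and 7 values of 32.

33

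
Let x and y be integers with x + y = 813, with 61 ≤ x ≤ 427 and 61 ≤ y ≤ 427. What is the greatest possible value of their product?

xy = x(813 − x) is maximized when x is as near 813/2 as the bounds allow.
Taking x = 406 and y = 407 (both in [61, 427]) gives xy = 165242.

165242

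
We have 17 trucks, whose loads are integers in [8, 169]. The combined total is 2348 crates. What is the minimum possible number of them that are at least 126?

6

If only k of them are at least 126, the other 17 − k are at most 125, so the total is at most k·169 + (17 − k)·125.
This must reach 2348, so k·169 + (17 − k)·125 ≥ 2348, giving k ≥ 6.
Exactly 6 works: 6 values at 169 and 11 at 125 total 2389; lower one of the high values by 41 (still ≥ 126) to hit 2348.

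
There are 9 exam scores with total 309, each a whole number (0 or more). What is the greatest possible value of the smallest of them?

The 9 values sum to 309, so their minimum is at most ⌊309/9⌋ = 34.
Achievable: 6 of them at 34 and 3 at 35 total 309.

34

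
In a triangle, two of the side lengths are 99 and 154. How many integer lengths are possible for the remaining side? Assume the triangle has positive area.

The triangle inequality gives |99 − 154| < c < 99 + 154, i.e. 55 < c < 253.
So c can be any integer from 56 to 252: 197 values.

197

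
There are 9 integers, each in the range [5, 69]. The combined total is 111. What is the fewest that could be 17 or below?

If only k of them are at most 17, the other 9 − k are at least 18, so the total is at least (9 − k)·18 + k·5.
This is ≤ 111, so (9 − k)·18 + 5k ≤ 111, which gives k ≥ 4.
Exactly 4 works: 4 values at 5 and 5 at 18 total 110; raise one of the low values by 1 (still ≤ 17) to hit 111.

4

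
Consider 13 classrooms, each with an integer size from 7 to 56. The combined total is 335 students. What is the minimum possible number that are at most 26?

Each value above 26 is at least 27, contributing at least 27 − 7 = 20 above the floor 7.
The sum exceeds the floor total 91 by 244, so at most ⌊244/20⌋ = 12 exceed 26, and at least 1 are ≤ 26.
Exactly 1 works: 1 value at 7 and 12 at 27 total 331; raise one of the low values by 4 (still ≤ 26) to hit 335.

1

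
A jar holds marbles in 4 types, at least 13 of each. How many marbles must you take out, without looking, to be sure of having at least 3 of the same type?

9

You could draw 2 of every type without reaching 3 of any — 8 in all.
One more forces 3 of some type, so 8 + 1 = 9.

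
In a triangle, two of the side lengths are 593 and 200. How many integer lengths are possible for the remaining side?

The triangle inequality gives |593 − 200| < c < 593 + 200, i.e. 393 < c < 793.
So c can be any integer from 394 to 792: 399 values.

399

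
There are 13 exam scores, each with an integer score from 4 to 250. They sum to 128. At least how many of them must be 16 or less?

Let j be the number exceeding 16. Then the total is ≥ 17·j + 4·(13 − j) = 52 + 13j.
So 13j ≤ 76 and j ≤ 5; hence at least 13 − 5 = 8 are ≤ 16.
Exactly 8 works: 8 values at 4 and 5 at 17 total 117; raise one of the low values by 11 (still ≤ 16) to hit 128.

8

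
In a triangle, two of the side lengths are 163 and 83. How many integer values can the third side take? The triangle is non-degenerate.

The triangle inequality gives |163 − 83| < c < 163 + 83, i.e. 80 < c < 246.
So c can be any integer from 81 to 245: 165 values.

165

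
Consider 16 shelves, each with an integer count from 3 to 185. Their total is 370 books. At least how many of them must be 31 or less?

Let j be the number exceeding 31. Then the total is ≥ 32·j + 3·(16 − j) = 48 + 29j.
So 29j ≤ 322 and j ≤ 11; hence at least 16 − 11 = 5 are ≤ 31.
Exactly 5 works: 5 values at 3 and 11 at 32 total 367; raise one of the low values by 3 (still ≤ 31) to hit 370.

5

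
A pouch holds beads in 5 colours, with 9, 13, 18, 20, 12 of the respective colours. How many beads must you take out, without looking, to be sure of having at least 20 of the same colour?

72

In the worst case you take as many as possible of each colour without reaching 20: 9 + 13 + 18 + 19 + 12 = 71.
The next one must give 20 of some colour, so 71 + 1 = 72.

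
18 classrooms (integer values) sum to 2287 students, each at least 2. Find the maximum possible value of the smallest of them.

The 18 values sum to 2287, so their minimum is at most ⌊2287/18⌋ = 127.
Taking 17 copies of 127 and 1 copy of 128 gives exactly 2287, so 127 is attained.

127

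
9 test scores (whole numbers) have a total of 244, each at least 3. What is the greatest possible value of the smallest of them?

If every one of the 9 were at least 28, the total would be at least 9 × 28 = 252 > 244.
Taking 8 copies of 27 and 1 copy of 28 gives exactly 244, so 27 is attained.

27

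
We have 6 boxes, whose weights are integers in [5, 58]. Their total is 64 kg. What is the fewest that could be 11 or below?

2

Let j be the number exceeding 11. Then the total is ≥ 12·j + 5·(6 − j) = 30 + 7j.
So 7j ≤ 34 and j ≤ 4; hence at least 6 − 4 = 2 are ≤ 11.
Exactly 2 works: 2 values at 5 and 4 at 12 total 58; raise one of the low values by 6 (still ≤ 11) to hit 64.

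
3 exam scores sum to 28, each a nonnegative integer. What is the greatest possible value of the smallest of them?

9

If every one of the 3 were at least 10, the total would be at least 3 × 10 = 30 > 28.
Equality holds with 2 values of 9 and 1 value of 10.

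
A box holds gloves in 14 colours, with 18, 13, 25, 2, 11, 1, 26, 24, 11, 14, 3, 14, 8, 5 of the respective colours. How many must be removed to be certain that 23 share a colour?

167

In the worst case you take as many as possible of each colour without reaching 23: 18 + 13 + 22 + 2 + 11 + 1 + 22 + 22 + 11 + 14 + 3 + 14 + 8 + 5 = 166.
The next one must give 23 of some colour, so 166 + 1 = 167.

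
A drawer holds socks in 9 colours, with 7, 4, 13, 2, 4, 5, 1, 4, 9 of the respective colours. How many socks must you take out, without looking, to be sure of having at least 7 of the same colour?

39

In the worst case you take as many as possible of each colour without reaching 7: 6 + 4 + 6 + 2 + 4 + 5 + 1 + 4 + 6 = 38.
The next one must give 7 of some colour, so 38 + 1 = 39.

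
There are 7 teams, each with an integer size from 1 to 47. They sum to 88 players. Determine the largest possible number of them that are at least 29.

If k of the values are ≥ 29, the total is ≥ 29k + 1(7 − k).
Setting 29k + 1(7 − k) ≤ 88 gives 28k ≤ 81, so k ≤ 2.
k = 2 is achieved by 2 values at 29 and 5 at 1, total 63; add 25 to one value (staying below 29) to reach 88.

2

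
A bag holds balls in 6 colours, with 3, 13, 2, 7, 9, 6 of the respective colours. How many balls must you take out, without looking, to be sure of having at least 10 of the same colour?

37

In the worst case you take as many as possible of each colour without reaching 10: 3 + 9 + 2 + 7 + 9 + 6 = 36.
The next one must give 10 of some colour, so 36 + 1 = 37.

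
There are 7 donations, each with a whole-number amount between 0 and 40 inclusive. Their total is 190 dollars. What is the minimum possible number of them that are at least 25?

Suppose at most 7 − j of them reach 25; then j values are ≤ 24 and the rest ≤ 40.
The total is then ≤ 24·j + 40·(7 − j) = 280 − 16j. For this to be ≥ 190 we need j ≤ 5, so at least 7 − 5 = 2 must reach 25.
Exactly 2 works: 2 values at 40 and 5 at 24 total 200; lower one of the high values by 10 (still ≥ 25) to hit 190.

2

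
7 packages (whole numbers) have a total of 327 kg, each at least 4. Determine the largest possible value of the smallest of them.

The average is 327/7 < 47, so some value is ≤ 46.
Achievable: 2 of them at 46 and 5 at 47 total 327.

46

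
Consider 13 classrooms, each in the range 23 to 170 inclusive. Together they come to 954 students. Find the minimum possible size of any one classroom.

Minimizing one value means maximizing the remaining 12.
The other 12 can take up 12 × 170 = 2040 ≥ 954 − 23, so one classroom can sit at its floor of 23.
Achievable: one at 23 and the other 12 totalling 931, which fits since 12 × 23 ≤ 931 ≤ 12 × 170.

23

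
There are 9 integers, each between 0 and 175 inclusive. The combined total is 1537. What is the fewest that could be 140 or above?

If only k of them are at least 140, the other 9 − k are at most 139, so the total is at most k·175 + (9 − k)·139.
This must reach 1537, so k·175 + (9 − k)·139 ≥ 1537, giving k ≥ 8.
Exactly 8 works: 8 values at 175 and 1 at 139 total 1539; lower one of the high values by 2 (still ≥ 140) to hit 1537.

8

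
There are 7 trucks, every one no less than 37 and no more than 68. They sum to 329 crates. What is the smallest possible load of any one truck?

To make one truck as small as possible, make the other 6 as large as possible.
The other 6 can take up 6 × 68 = 408 ≥ 329 − 37, so one truck can sit at its floor of 37.
Achievable: one at 37 and the other 6 totalling 292, which fits since 6 × 37 ≤ 292 ≤ 6 × 68.

37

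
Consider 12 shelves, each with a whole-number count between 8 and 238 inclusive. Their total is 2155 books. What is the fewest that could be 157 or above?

Suppose at most 12 − j of them reach 157; then j values are ≤ 156 and the rest ≤ 238.
The total is then ≤ 156·j + 238·(12 − j) = 2856 − 82j. For this to be ≥ 2155 we need j ≤ 8, so at least 12 − 8 = 4 must reach 157.
Exactly 4 works: 4 values at 238 and 8 at 156 total 2200; lower one of the high values by 45 (still ≥ 157) to hit 2155.

4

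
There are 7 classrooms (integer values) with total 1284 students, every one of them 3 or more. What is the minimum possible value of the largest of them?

Some value must be at least ⌈1284/7⌉ = 184, since 7 × 183 = 1281 < 1284.
Equality holds with 3 values of 184 and 4 values of 183.

184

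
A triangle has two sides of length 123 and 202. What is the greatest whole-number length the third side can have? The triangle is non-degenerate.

The third side must be less than 123 + 202 = 325.
The largest integer below 325 is 324.

324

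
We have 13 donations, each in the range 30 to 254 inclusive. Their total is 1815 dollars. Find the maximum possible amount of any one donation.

To make one donation as large as possible, make the other 12 as small as possible.
The other 12 contribute at least 12 × 30 = 360, leaving at most 1815 − 360 = 1455.
But each donation is capped at 254, so the maximum is 254.
Achievable: one at 254 and the other 12 totalling 1561, which fits since 12 × 30 ≤ 1561 ≤ 12 × 254.

254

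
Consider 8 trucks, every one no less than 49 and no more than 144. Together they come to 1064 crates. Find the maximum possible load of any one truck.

144

Maximizing one value means minimizing the remaining 7.
The other 7 contribute at least 7 × 49 = 343, leaving at most 1064 − 343 = 721.
But each truck is capped at 144, so the maximum is 144.
Achievable: one at 144 and the other 7 totalling 920, which fits since 7 × 49 ≤ 920 ≤ 7 × 144.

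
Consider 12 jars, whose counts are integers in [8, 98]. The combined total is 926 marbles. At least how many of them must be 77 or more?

Suppose at most 12 − j of them reach 77; then j values are ≤ 76 and the rest ≤ 98.
The total is then ≤ 76·j + 98·(12 − j) = 1176 − 22j. For this to be ≥ 926 we need j ≤ 11, so at least 12 − 11 = 1 must reach 77.
Exactly 1 works: 1 value at 98 and 11 at 76 total 934; lower one of the high values by 8 (still ≥ 77) to hit 926.

1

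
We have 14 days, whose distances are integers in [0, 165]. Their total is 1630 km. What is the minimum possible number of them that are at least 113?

Each value short of 113 is at most 112, costing at least 165 − 112 = 53 against the maximum total of 2310.
We can afford to lose at most 2310 − 1630 = 680, so at most ⌊680/53⌋ = 12 fall short, and at least 2 are ≥ 113.
Exactly 2 works: 2 values at 165 and 12 at 112 total 1674; lower one of the high values by 44 (still ≥ 113) to hit 1630.

2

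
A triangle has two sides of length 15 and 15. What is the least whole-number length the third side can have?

The third side must exceed |15 − 15| = 0.
The smallest integer above 0 is 1.

1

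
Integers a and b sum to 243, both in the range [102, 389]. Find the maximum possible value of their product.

With a + b fixed, ab peaks when the two are closest together.
Taking a = 121 and b = 122 (both in [102, 389]) gives ab = 14762.

14762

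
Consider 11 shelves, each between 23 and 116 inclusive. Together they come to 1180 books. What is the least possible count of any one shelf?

23

To make one shelf as small as possible, make the other 10 as large as possible.
The other 10 can take up 10 × 116 = 1160 ≥ 1180 − 23, so one shelf can sit at its floor of 23.
Achievable: one at 23 and the other 10 totalling 1157, which fits since 10 × 23 ≤ 1157 ≤ 10 × 116.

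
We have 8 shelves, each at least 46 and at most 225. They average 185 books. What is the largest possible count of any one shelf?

225

Maximizing one value means minimizing the remaining 7.
The total is 8 × 185 = 1480.
The other 7 contribute at least 7 × 46 = 322, leaving at most 1480 − 322 = 1158.
But each shelf is capped at 225, so the maximum is 225.
Achievable: one at 225 and the other 7 totalling 1255, which fits since 7 × 46 ≤ 1255 ≤ 7 × 225.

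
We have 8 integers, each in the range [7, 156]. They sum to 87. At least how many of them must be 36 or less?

If only k of them are at most 36, the other 8 − k are at least 37, so the total is at least (8 − k)·37 + k·7.
This is ≤ 87, so (8 − k)·37 + 7k ≤ 87, which gives k ≥ 7.
Exactly 7 works: 7 values at 7 and 1 at 37 total 86; raise one of the low values by 1 (still ≤ 36) to hit 87.

7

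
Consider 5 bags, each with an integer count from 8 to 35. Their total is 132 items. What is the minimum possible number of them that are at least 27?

Suppose at most 5 − j of them reach 27; then j values are ≤ 26 and the rest ≤ 35.
The total is then ≤ 26·j + 35·(5 − j) = 175 − 9j. For this to be ≥ 132 we need j ≤ 4, so at least 5 − 4 = 1 must reach 27.
Exactly 1 works: 1 value at 35 and 4 at 26 total 139; lower one of the high values by 7 (still ≥ 27) to hit 132.

1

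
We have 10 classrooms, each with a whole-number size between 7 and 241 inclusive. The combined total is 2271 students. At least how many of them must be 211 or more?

If only k of them are at least 211, the other 10 − k are at most 210, so the total is at most k·241 + (10 − k)·210.
This must reach 2271, so k·241 + (10 − k)·210 ≥ 2271, giving k ≥ 6.
Exactly 6 works: 6 values at 241 and 4 at 210 total 2286; lower one of the high values by 15 (still ≥ 211) to hit 2271.

6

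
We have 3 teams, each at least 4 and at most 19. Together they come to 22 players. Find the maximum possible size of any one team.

14

Maximizing one value means minimizing the remaining 2.
The other 2 contribute at least 2 × 4 = 8, leaving at most 22 − 8 = 14.
Since 14 ≤ 19, this is achievable: one at 14 and 2 at 4.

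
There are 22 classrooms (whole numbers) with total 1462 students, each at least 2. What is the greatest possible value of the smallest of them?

The 22 values sum to 1462, so their minimum is at most ⌊1462/22⌋ = 66.
Equality holds with 12 values of 66 and 10 values of 67.

66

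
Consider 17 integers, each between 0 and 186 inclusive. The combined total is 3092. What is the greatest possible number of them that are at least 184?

16

Suppose k of them are at least 184. Those contribute at least 184 each and the other 17 − k at least 0 each.
So the total is at least 184k + 0(17 − k) = 0 + 184k. This must be ≤ 3092, giving k ≤ 16.
k = 16 is achieved by 16 values at 184 and 1 at 0, total 2944; add 148 to one value (staying below 184) to reach 3092.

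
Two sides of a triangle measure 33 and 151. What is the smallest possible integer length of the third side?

The third side must exceed |33 − 151| = 118.
The smallest integer above 118 is 119.

119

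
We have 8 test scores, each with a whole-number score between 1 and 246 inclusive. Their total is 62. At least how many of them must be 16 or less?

5

Each value above 16 is at least 17, contributing at least 17 − 1 = 16 above the floor 1.
The sum exceeds the floor total 8 by 54, so at most ⌊54/16⌋ = 3 exceed 16, and at least 5 are ≤ 16.
Exactly 5 works: 5 values at 1 and 3 at 17 total 56; raise one of the low values by 6 (still ≤ 16) to hit 62.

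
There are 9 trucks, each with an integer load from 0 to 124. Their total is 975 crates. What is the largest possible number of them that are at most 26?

1

Each value at 26 or below falls at least 124 − 26 = 98 short of the ceiling 124.
The ceiling total is 9 × 124 = 1116, and we need 975, so at most ⌊(1116 − 975)/98⌋ = 1 can be that low.
k = 1 is achieved by 1 value at 26 and 8 at 124, total 1018; lower one of the 124's by 43 (still > 26) to reach 975.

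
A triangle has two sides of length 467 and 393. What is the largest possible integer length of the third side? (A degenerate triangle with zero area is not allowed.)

859

The third side must be less than 467 + 393 = 860.
The largest integer below 860 is 859.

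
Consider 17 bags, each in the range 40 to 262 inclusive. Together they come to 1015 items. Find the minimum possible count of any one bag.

40

To make one bag as small as possible, make the other 16 as large as possible.
The other 16 can take up 16 × 262 = 4192 ≥ 1015 − 40, so one bag can sit at its floor of 40.
Achievable: one at 40 and the other 16 totalling 975, which fits since 16 × 40 ≤ 975 ≤ 16 × 262.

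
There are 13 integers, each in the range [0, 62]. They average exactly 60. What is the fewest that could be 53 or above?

11

The total is 13 × 60 = 780.
If only k of them are at least 53, the other 13 − k are at most 52, so the total is at most k·62 + (13 − k)·52.
This must reach 780, so k·62 + (13 − k)·52 ≥ 780, giving k ≥ 11.
Exactly 11 works: 11 values at 62 and 2 at 52 total 786; lower one of the high values by 6 (still ≥ 53) to hit 780.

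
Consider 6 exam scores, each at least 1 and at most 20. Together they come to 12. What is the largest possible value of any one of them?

7

Maximizing one value means minimizing the remaining 5.
The other 5 contribute at least 5 × 1 = 5, leaving at most 12 − 5 = 7.
Since 7 ≤ 20, this is achievable: one at 7 and 5 at 1.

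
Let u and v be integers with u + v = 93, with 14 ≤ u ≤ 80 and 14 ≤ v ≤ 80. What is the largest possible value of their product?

2162

For a fixed sum, the product uv is largest when u and v are as close as possible.
Taking u = 46 and v = 47 (both in [14, 80]) gives uv = 2162.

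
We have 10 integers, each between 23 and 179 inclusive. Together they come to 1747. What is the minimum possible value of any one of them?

Minimizing one value means maximizing the remaining 9.
The other 9 contribute at most 9 × 179 = 1611, leaving at least 1747 − 1611 = 136.
Since 136 ≥ 23, this is achievable: one at 136 and 9 at 179.

136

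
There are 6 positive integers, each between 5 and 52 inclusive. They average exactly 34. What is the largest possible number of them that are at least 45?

4

The total is 6 × 34 = 204.
Suppose k of them are at least 45. Those contribute at least 45 each and the other 6 − k at least 5 each.
So the total is at least 45k + 5(6 − k) = 30 + 40k. This must be ≤ 204, giving k ≤ 4.
k = 4 is achieved by 4 values at 45 and 2 at 5, total 190; add 14 to one value (staying below 45) to reach 204.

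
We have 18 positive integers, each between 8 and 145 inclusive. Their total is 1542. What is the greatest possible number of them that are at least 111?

13

If k of the values are ≥ 111, the total is ≥ 111k + 8(18 − k).
Setting 111k + 8(18 − k) ≤ 1542 gives 103k ≤ 1398, so k ≤ 13.
k = 13 is achieved by 13 values at 111 and 5 at 8, total 1483; add 59 to one value (staying below 111) to reach 1542.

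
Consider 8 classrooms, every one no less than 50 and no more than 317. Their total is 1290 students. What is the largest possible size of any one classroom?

To make one classroom as large as possible, make the other 7 as small as possible.
The other 7 contribute at least 7 × 50 = 350, leaving at most 1290 − 350 = 940.
But each classroom is capped at 317, so the maximum is 317.
Achievable: one at 317 and the other 7 totalling 973, which fits since 7 × 50 ≤ 973 ≤ 7 × 317.

317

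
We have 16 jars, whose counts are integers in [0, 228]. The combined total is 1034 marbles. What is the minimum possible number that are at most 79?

4

Let j be the number exceeding 79. Then the total is ≥ 80·j + 0·(16 − j) = 0 + 80j.
So 80j ≤ 1034 and j ≤ 12; hence at least 16 − 12 = 4 are ≤ 79.
Exactly 4 works: 4 values at 0 and 12 at 80 total 960; raise one of the low values by 74 (still ≤ 79) to hit 1034.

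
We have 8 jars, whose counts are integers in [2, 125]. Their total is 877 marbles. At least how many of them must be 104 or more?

3

If only k of them are at least 104, the other 8 − k are at most 103, so the total is at most k·125 + (8 − k)·103.
This must reach 877, so k·125 + (8 − k)·103 ≥ 877, giving k ≥ 3.
Exactly 3 works: 3 values at 125 and 5 at 103 total 890; lower one of the high values by 13 (still ≥ 104) to hit 877.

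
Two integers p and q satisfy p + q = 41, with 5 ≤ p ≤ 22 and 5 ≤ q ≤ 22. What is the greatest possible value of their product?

With p + q fixed, pq peaks when the two are closest together.
Taking p = 20 and q = 21 (both in [5, 22]) gives pq = 420.

420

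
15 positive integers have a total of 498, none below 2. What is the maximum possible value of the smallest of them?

33

The 15 values sum to 498, so their minimum is at most ⌊498/15⌋ = 33.
Taking 12 copies of 33 and 3 copies of 34 gives exactly 498, so 33 is attained.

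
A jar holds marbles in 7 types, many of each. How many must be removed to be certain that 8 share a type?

You could draw 7 of every type without reaching 8 of any — 49 in all.
One more forces 8 of some type, so 49 + 1 = 50.

50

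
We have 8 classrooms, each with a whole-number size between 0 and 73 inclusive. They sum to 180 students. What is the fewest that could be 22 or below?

If only k of them are at most 22, the other 8 − k are at least 23, so the total is at least (8 − k)·23 + k·0.
This is ≤ 180, so (8 − k)·23 + 0k ≤ 180, which gives k ≥ 1.
Exactly 1 works: 1 value at 0 and 7 at 23 total 161; raise one of the low values by 19 (still ≤ 22) to hit 180.

1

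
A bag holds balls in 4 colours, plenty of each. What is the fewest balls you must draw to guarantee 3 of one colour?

You could draw 2 of every colour without reaching 3 of any — 8 in all.
One more forces 3 of some colour, so 8 + 1 = 9.

9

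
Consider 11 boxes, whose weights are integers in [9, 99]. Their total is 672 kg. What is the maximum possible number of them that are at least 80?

8

If k of the values are ≥ 80, the total is ≥ 80k + 9(11 − k).
Setting 80k + 9(11 − k) ≤ 672 gives 71k ≤ 573, so k ≤ 8.
k = 8 is achieved by 8 values at 80 and 3 at 9, total 667; add 5 to one value (staying below 80) to reach 672.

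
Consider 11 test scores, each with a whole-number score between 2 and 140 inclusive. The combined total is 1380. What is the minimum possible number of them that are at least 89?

Each value short of 89 is at most 88, costing at least 140 − 88 = 52 against the maximum total of 1540.
We can afford to lose at most 1540 − 1380 = 160, so at most ⌊160/52⌋ = 3 fall short, and at least 8 are ≥ 89.
Exactly 8 works: 8 values at 140 and 3 at 88 total 1384; lower one of the high values by 4 (still ≥ 89) to hit 1380.

8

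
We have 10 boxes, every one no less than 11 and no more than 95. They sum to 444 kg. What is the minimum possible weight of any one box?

Minimizing one value means maximizing the remaining 9.
The other 9 can take up 9 × 95 = 855 ≥ 444 − 11, so one box can sit at its floor of 11.
Achievable: one at 11 and the other 9 totalling 433, which fits since 9 × 11 ≤ 433 ≤ 9 × 95.

11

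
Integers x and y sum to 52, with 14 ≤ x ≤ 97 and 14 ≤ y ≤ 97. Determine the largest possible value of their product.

676

xy = x(52 − x) is maximized when x is as near 52/2 as the bounds allow.
Taking x = 26 and y = 26 (both in [14, 97]) gives xy = 676.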